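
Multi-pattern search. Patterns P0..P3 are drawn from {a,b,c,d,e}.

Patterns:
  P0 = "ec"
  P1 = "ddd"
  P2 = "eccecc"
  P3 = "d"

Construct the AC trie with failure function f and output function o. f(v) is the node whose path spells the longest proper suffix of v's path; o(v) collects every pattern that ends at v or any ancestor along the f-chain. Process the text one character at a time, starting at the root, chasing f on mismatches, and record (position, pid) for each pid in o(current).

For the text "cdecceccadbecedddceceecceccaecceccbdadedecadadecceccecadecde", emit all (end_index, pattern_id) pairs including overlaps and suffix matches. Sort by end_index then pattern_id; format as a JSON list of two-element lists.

Build automaton:
Trie (insert patterns):
  0='ε' goto d→3 e→1
  1='e' goto c→2
  2='ec' goto c→6  [P0 ends]
  3='d' goto d→4  [P3 ends]
  4='dd' goto d→5
  5='ddd' goto ·  [P1 ends]
  6='ecc' goto e→7
  7='ecce' goto c→8
  8='eccec' goto c→9
  9='eccecc' goto ·  [P2 ends]

BFS fail/out derivation:
  n1('e'): parent n0 fail=0; on 'e' 0 → fail=0;  out ∅∪∅=∅
  n3('d'): parent n0 fail=0; on 'd' 0 → fail=0;  out {3}∪∅={3}
  n2('ec'): parent n1 fail=0; on 'c' 0 → fail=0;  out {0}∪∅={0}
  n4('dd'): parent n3 fail=0; on 'd' 0 → fail=3;  out ∅∪{3}={3}
  n5('ddd'): parent n4 fail=3; on 'd' 3 → fail=4;  out {1}∪{3}={1,3}
  n6('ecc'): parent n2 fail=0; on 'c' 0 → fail=0;  out ∅∪∅=∅
  n7('ecce'): parent n6 fail=0; on 'e' 0 → fail=1;  out ∅∪∅=∅
  n8('eccec'): parent n7 fail=1; on 'c' 1 → fail=2;  out ∅∪{0}={0}
  n9('eccecc'): parent n8 fail=2; on 'c' 2 → fail=6;  out {2}∪∅={2}

Run:
i=0 'c': node 0→0
i=1 'd': node 0→3  → match P3@[1:1]
i=2 'e': node 3→1 (via fail)
i=3 'c': node 1→2  → match P0@[2:3]
i=4 'c': node 2→6
i=5 'e': node 6→7
i=6 'c': node 7→8  → match P0@[5:6]
i=7 'c': node 8→9  → match P2@[2:7]
i=8 'a': node 9→0 (via fail)
i=9 'd': node 0→3  → match P3@[9:9]
i=10 'b': node 3→0 (via fail)
i=11 'e': node 0→1
i=12 'c': node 1→2  → match P0@[11:12]
i=13 'e': node 2→1 (via fail)
i=14 'd': node 1→3 (via fail)  → match P3@[14:14]
i=15 'd': node 3→4  → match P3@[15:15]
i=16 'd': node 4→5  → match P1@[14:16],P3@[16:16]
i=17 'c': node 5→0 (via fail)
i=18 'e': node 0→1
i=19 'c': node 1→2  → match P0@[18:19]
i=20 'e': node 2→1 (via fail)
i=21 'e': node 1→1 (via fail)
i=22 'c': node 1→2  → match P0@[21:22]
i=23 'c': node 2→6
i=24 'e': node 6→7
i=25 'c': node 7→8  → match P0@[24:25]
i=26 'c': node 8→9  → match P2@[21:26]
i=27 'a': node 9→0 (via fail)
i=28 'e': node 0→1
i=29 'c': node 1→2  → match P0@[28:29]
i=30 'c': node 2→6
i=31 'e': node 6→7
i=32 'c': node 7→8  → match P0@[31:32]
i=33 'c': node 8→9  → match P2@[28:33]
i=34 'b': node 9→0 (via fail)
i=35 'd': node 0→3  → match P3@[35:35]
i=36 'a': node 3→0 (via fail)
i=37 'd': node 0→3  → match P3@[37:37]
i=38 'e': node 3→1 (via fail)
i=39 'd': node 1→3 (via fail)  → match P3@[39:39]
i=40 'e': node 3→1 (via fail)
i=41 'c': node 1→2  → match P0@[40:41]
i=42 'a': node 2→0 (via fail)
i=43 'd': node 0→3  → match P3@[43:43]
i=44 'a': node 3→0 (via fail)
i=45 'd': node 0→3  → match P3@[45:45]
i=46 'e': node 3→1 (via fail)
i=47 'c': node 1→2  → match P0@[46:47]
i=48 'c': node 2→6
i=49 'e': node 6→7
i=50 'c': node 7→8  → match P0@[49:50]
i=51 'c': node 8→9  → match P2@[46:51]
i=52 'e': node 9→7 (via fail)
i=53 'c': node 7→8  → match P0@[52:53]
i=54 'a': node 8→0 (via fail)
i=55 'd': node 0→3  → match P3@[55:55]
i=56 'e': node 3→1 (via fail)
i=57 'c': node 1→2  → match P0@[56:57]
i=58 'd': node 2→3 (via fail)  → match P3@[58:58]
i=59 'e': node 3→1 (via fail)

Result: [[1,3],[3,0],[6,0],[7,2],[9,3],[12,0],[14,3],[15,3],[16,1],[16,3],[19,0],[22,0],[25,0],[26,2],[29,0],[32,0],[33,2],[35,3],[37,3],[39,3],[41,0],[43,3],[45,3],[47,0],[50,0],[51,2],[53,0],[55,3],[57,0],[58,3]]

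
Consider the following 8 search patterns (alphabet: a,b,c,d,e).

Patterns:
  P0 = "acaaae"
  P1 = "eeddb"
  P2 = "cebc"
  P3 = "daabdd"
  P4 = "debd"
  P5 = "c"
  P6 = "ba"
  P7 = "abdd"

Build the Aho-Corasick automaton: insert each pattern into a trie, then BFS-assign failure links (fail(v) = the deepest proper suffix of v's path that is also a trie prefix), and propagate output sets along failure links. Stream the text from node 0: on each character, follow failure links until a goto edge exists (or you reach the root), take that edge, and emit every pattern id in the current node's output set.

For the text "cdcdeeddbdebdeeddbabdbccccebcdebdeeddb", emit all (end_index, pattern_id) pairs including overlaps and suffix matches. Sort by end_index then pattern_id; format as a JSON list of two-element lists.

Build automaton:
Trie (insert patterns):
  0='ε' goto a→1 b→25 c→12 d→16 e→7
  1='a' goto b→27 c→2
  2='ac' goto a→3
  3='aca' goto a→4
  4='acaa' goto a→5
  5='acaaa' goto e→6
  6='acaaae' goto ·  ←P0
  7='e' goto e→8
  8='ee' goto d→9
  9='eed' goto d→10
  10='eedd' goto b→11
  11='eeddb' goto ·  ←P1
  12='c' goto e→13  ←P5
  13='ce' goto b→14
  14='ceb' goto c→15
  15='cebc' goto ·  ←P2
  16='d' goto a→17 e→22
  17='da' goto a→18
  18='daa' goto b→19
  19='daab' goto d→20
  20='daabd' goto d→21
  21='daabdd' goto ·  ←P3
  22='de' goto b→23
  23='deb' goto d→24
  24='debd' goto ·  ←P4
  25='b' goto a→26
  26='ba' goto ·  ←P6
  27='ab' goto d→28
  28='abd' goto d→29
  29='abdd' goto ·  ←P7

Failure links (BFS by depth):
  fail(1) 'a': from fail(0)=0 chase 'a': 0 ⇒ 0;  out=∅∪out(0)=∅
  fail(7) 'e': from fail(0)=0 chase 'e': 0 ⇒ 0;  out=∅∪out(0)=∅
  fail(12) 'c': from fail(0)=0 chase 'c': 0 ⇒ 0;  out={5}∪out(0)={5}
  fail(16) 'd': from fail(0)=0 chase 'd': 0 ⇒ 0;  out=∅∪out(0)=∅
  fail(25) 'b': from fail(0)=0 chase 'b': 0 ⇒ 0;  out=∅∪out(0)=∅
  fail(2) 'ac': from fail(1)=0 chase 'c': 0 ⇒ 12;  out=∅∪out(12)={5}
  fail(8) 'ee': from fail(7)=0 chase 'e': 0 ⇒ 7;  out=∅∪out(7)=∅
  fail(13) 'ce': from fail(12)=0 chase 'e': 0 ⇒ 7;  out=∅∪out(7)=∅
  fail(17) 'da': from fail(16)=0 chase 'a': 0 ⇒ 1;  out=∅∪out(1)=∅
  fail(22) 'de': from fail(16)=0 chase 'e': 0 ⇒ 7;  out=∅∪out(7)=∅
  fail(26) 'ba': from fail(25)=0 chase 'a': 0 ⇒ 1;  out={6}∪out(1)={6}
  fail(27) 'ab': from fail(1)=0 chase 'b': 0 ⇒ 25;  out=∅∪out(25)=∅
  fail(3) 'aca': from fail(2)=12 chase 'a': 12→0 ⇒ 1;  out=∅∪out(1)=∅
  fail(9) 'eed': from fail(8)=7 chase 'd': 7→0 ⇒ 16;  out=∅∪out(16)=∅
  fail(14) 'ceb': from fail(13)=7 chase 'b': 7→0 ⇒ 25;  out=∅∪out(25)=∅
  fail(18) 'daa': from fail(17)=1 chase 'a': 1→0 ⇒ 1;  out=∅∪out(1)=∅
  fail(23) 'deb': from fail(22)=7 chase 'b': 7→0 ⇒ 25;  out=∅∪out(25)=∅
  fail(28) 'abd': from fail(27)=25 chase 'd': 25→0 ⇒ 16;  out=∅∪out(16)=∅
  fail(4) 'acaa': from fail(3)=1 chase 'a': 1→0 ⇒ 1;  out=∅∪out(1)=∅
  fail(10) 'eedd': from fail(9)=16 chase 'd': 16→0 ⇒ 16;  out=∅∪out(16)=∅
  fail(15) 'cebc': from fail(14)=25 chase 'c': 25→0 ⇒ 12;  out={2}∪out(12)={2,5}
  fail(19) 'daab': from fail(18)=1 chase 'b': 1 ⇒ 27;  out=∅∪out(27)=∅
  fail(24) 'debd': from fail(23)=25 chase 'd': 25→0 ⇒ 16;  out={4}∪out(16)={4}
  fail(29) 'abdd': from fail(28)=16 chase 'd': 16→0 ⇒ 16;  out={7}∪out(16)={7}
  fail(5) 'acaaa': from fail(4)=1 chase 'a': 1→0 ⇒ 1;  out=∅∪out(1)=∅
  fail(11) 'eeddb': from fail(10)=16 chase 'b': 16→0 ⇒ 25;  out={1}∪out(25)={1}
  fail(20) 'daabd': from fail(19)=27 chase 'd': 27 ⇒ 28;  out=∅∪out(28)=∅
  fail(6) 'acaaae': from fail(5)=1 chase 'e': 1→0 ⇒ 7;  out={0}∪out(7)={0}
  fail(21) 'daabdd': from fail(20)=28 chase 'd': 28 ⇒ 29;  out={3}∪out(29)={3,7}

Run:
[0] read 'c'  n0⇒n12  emit P5@[0:0]
[1] read 'd'  n12⇒n16 ·f
[2] read 'c'  n16⇒n12 ·f  emit P5@[2:2]
[3] read 'd'  n12⇒n16 ·f
[4] read 'e'  n16⇒n22
[5] read 'e'  n22⇒n8 ·f
[6] read 'd'  n8⇒n9
[7] read 'd'  n9⇒n10
[8] read 'b'  n10⇒n11  emit P1@[4:8]
[9] read 'd'  n11⇒n16 ·f
[10] read 'e'  n16⇒n22
[11] read 'b'  n22⇒n23
[12] read 'd'  n23⇒n24  emit P4@[9:12]
[13] read 'e'  n24⇒n22 ·f
[14] read 'e'  n22⇒n8 ·f
[15] read 'd'  n8⇒n9
[16] read 'd'  n9⇒n10
[17] read 'b'  n10⇒n11  emit P1@[13:17]
[18] read 'a'  n11⇒n26 ·f  emit P6@[17:18]
[19] read 'b'  n26⇒n27 ·f
[20] read 'd'  n27⇒n28
[21] read 'b'  n28⇒n25 ·f
[22] read 'c'  n25⇒n12 ·f  emit P5@[22:22]
[23] read 'c'  n12⇒n12 ·f  emit P5@[23:23]
[24] read 'c'  n12⇒n12 ·f  emit P5@[24:24]
[25] read 'c'  n12⇒n12 ·f  emit P5@[25:25]
[26] read 'e'  n12⇒n13
[27] read 'b'  n13⇒n14
[28] read 'c'  n14⇒n15  emit P2@[25:28],P5@[28:28]
[29] read 'd'  n15⇒n16 ·f
[30] read 'e'  n16⇒n22
[31] read 'b'  n22⇒n23
[32] read 'd'  n23⇒n24  emit P4@[29:32]
[33] read 'e'  n24⇒n22 ·f
[34] read 'e'  n22⇒n8 ·f
[35] read 'd'  n8⇒n9
[36] read 'd'  n9⇒n10
[37] read 'b'  n10⇒n11  emit P1@[33:37]

All matches (sorted): [[0,5],[2,5],[8,1],[12,4],[17,1],[18,6],[22,5],[23,5],[24,5],[25,5],[28,2],[28,5],[32,4],[37,1]]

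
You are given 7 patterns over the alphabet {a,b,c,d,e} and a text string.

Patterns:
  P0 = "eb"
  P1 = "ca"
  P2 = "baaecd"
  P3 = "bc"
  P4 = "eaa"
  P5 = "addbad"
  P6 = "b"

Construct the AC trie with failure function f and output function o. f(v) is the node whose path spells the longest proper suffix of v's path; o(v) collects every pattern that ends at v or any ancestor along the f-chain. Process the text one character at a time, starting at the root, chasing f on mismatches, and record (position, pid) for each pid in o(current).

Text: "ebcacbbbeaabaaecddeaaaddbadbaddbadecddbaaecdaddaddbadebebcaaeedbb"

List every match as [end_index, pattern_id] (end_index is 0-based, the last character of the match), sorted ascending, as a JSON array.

Build:
Trie nodes:
  n0 'ε': a→14 b→5 c→3 e→1
  n1 'e': a→12 b→2
  n2 'eb': ·  ←P0
  n3 'c': a→4
  n4 'ca': ·  ←P1
  n5 'b': a→6 c→11  ←P6
  n6 'ba': a→7
  n7 'baa': e→8
  n8 'baae': c→9
  n9 'baaec': d→10
  n10 'baaecd': ·  ←P2
  n11 'bc': ·  ←P3
  n12 'ea': a→13
  n13 'eaa': ·  ←P4
  n14 'a': d→15
  n15 'ad': d→16
  n16 'add': b→17
  n17 'addb': a→18
  n18 'addba': d→19
  n19 'addbad': ·  ←P5

BFS fail/out derivation:
  fail(1) 'e': from fail(0)=0 chase 'e': 0 ⇒ 0;  out=∅∪out(0)=∅
  fail(3) 'c': from fail(0)=0 chase 'c': 0 ⇒ 0;  out=∅∪out(0)=∅
  fail(5) 'b': from fail(0)=0 chase 'b': 0 ⇒ 0;  out={6}∪out(0)={6}
  fail(14) 'a': from fail(0)=0 chase 'a': 0 ⇒ 0;  out=∅∪out(0)=∅
  fail(2) 'eb': from fail(1)=0 chase 'b': 0 ⇒ 5;  out={0}∪out(5)={0,6}
  fail(4) 'ca': from fail(3)=0 chase 'a': 0 ⇒ 14;  out={1}∪out(14)={1}
  fail(6) 'ba': from fail(5)=0 chase 'a': 0 ⇒ 14;  out=∅∪out(14)=∅
  fail(11) 'bc': from fail(5)=0 chase 'c': 0 ⇒ 3;  out={3}∪out(3)={3}
  fail(12) 'ea': from fail(1)=0 chase 'a': 0 ⇒ 14;  out=∅∪out(14)=∅
  fail(15) 'ad': from fail(14)=0 chase 'd': 0 ⇒ 0;  out=∅∪out(0)=∅
  fail(7) 'baa': from fail(6)=14 chase 'a': 14→0 ⇒ 14;  out=∅∪out(14)=∅
  fail(13) 'eaa': from fail(12)=14 chase 'a': 14→0 ⇒ 14;  out={4}∪out(14)={4}
  fail(16) 'add': from fail(15)=0 chase 'd': 0 ⇒ 0;  out=∅∪out(0)=∅
  fail(8) 'baae': from fail(7)=14 chase 'e': 14→0 ⇒ 1;  out=∅∪out(1)=∅
  fail(17) 'addb': from fail(16)=0 chase 'b': 0 ⇒ 5;  out=∅∪out(5)={6}
  fail(9) 'baaec': from fail(8)=1 chase 'c': 1→0 ⇒ 3;  out=∅∪out(3)=∅
  fail(18) 'addba': from fail(17)=5 chase 'a': 5 ⇒ 6;  out=∅∪out(6)=∅
  fail(10) 'baaecd': from fail(9)=3 chase 'd': 3→0 ⇒ 0;  out={2}∪out(0)={2}
  fail(19) 'addbad': from fail(18)=6 chase 'd': 6→14 ⇒ 15;  out={5}∪out(15)={5}

Text stream:
[0] read 'e'  n0⇒n1
[1] read 'b'  n1⇒n2  ** P0@[0:1],P6@[1:1]
[2] read 'c'  n2⇒n11 (via fail)  ** P3@[1:2]
[3] read 'a'  n11⇒n4 (via fail)  ** P1@[2:3]
[4] read 'c'  n4⇒n3 (via fail)
[5] read 'b'  n3⇒n5 (via fail)  ** P6@[5:5]
[6] read 'b'  n5⇒n5 (via fail)  ** P6@[6:6]
[7] read 'b'  n5⇒n5 (via fail)  ** P6@[7:7]
[8] read 'e'  n5⇒n1 (via fail)
[9] read 'a'  n1⇒n12
[10] read 'a'  n12⇒n13  ** P4@[8:10]
[11] read 'b'  n13⇒n5 (via fail)  ** P6@[11:11]
[12] read 'a'  n5⇒n6
[13] read 'a'  n6⇒n7
[14] read 'e'  n7⇒n8
[15] read 'c'  n8⇒n9
[16] read 'd'  n9⇒n10  ** P2@[11:16]
[17] read 'd'  n10⇒n0 (via fail)
[18] read 'e'  n0⇒n1
[19] read 'a'  n1⇒n12
[20] read 'a'  n12⇒n13  ** P4@[18:20]
[21] read 'a'  n13⇒n14 (via fail)
[22] read 'd'  n14⇒n15
[23] read 'd'  n15⇒n16
[24] read 'b'  n16⇒n17  ** P6@[24:24]
[25] read 'a'  n17⇒n18
[26] read 'd'  n18⇒n19  ** P5@[21:26]
[27] read 'b'  n19⇒n5 (via fail)  ** P6@[27:27]
[28] read 'a'  n5⇒n6
[29] read 'd'  n6⇒n15 (via fail)
[30] read 'd'  n15⇒n16
[31] read 'b'  n16⇒n17  ** P6@[31:31]
[32] read 'a'  n17⇒n18
[33] read 'd'  n18⇒n19  ** P5@[28:33]
[34] read 'e'  n19⇒n1 (via fail)
[35] read 'c'  n1⇒n3 (via fail)
[36] read 'd'  n3⇒n0 (via fail)
[37] read 'd'  n0⇒n0
[38] read 'b'  n0⇒n5  ** P6@[38:38]
[39] read 'a'  n5⇒n6
[40] read 'a'  n6⇒n7
[41] read 'e'  n7⇒n8
[42] read 'c'  n8⇒n9
[43] read 'd'  n9⇒n10  ** P2@[38:43]
[44] read 'a'  n10⇒n14 (via fail)
[45] read 'd'  n14⇒n15
[46] read 'd'  n15⇒n16
[47] read 'a'  n16⇒n14 (via fail)
[48] read 'd'  n14⇒n15
[49] read 'd'  n15⇒n16
[50] read 'b'  n16⇒n17  ** P6@[50:50]
[51] read 'a'  n17⇒n18
[52] read 'd'  n18⇒n19  ** P5@[47:52]
[53] read 'e'  n19⇒n1 (via fail)
[54] read 'b'  n1⇒n2  ** P0@[53:54],P6@[54:54]
[55] read 'e'  n2⇒n1 (via fail)
[56] read 'b'  n1⇒n2  ** P0@[55:56],P6@[56:56]
[57] read 'c'  n2⇒n11 (via fail)  ** P3@[56:57]
[58] read 'a'  n11⇒n4 (via fail)  ** P1@[57:58]
[59] read 'a'  n4⇒n14 (via fail)
[60] read 'e'  n14⇒n1 (via fail)
[61] read 'e'  n1⇒n1 (via fail)
[62] read 'd'  n1⇒n0 (via fail)
[63] read 'b'  n0⇒n5  ** P6@[63:63]
[64] read 'b'  n5⇒n5 (via fail)  ** P6@[64:64]

Matches: [[1,0],[1,6],[2,3],[3,1],[5,6],[6,6],[7,6],[10,4],[11,6],[16,2],[20,4],[24,6],[26,5],[27,6],[31,6],[33,5],[38,6],[43,2],[50,6],[52,5],[54,0],[54,6],[56,0],[56,6],[57,3],[58,1],[63,6],[64,6]]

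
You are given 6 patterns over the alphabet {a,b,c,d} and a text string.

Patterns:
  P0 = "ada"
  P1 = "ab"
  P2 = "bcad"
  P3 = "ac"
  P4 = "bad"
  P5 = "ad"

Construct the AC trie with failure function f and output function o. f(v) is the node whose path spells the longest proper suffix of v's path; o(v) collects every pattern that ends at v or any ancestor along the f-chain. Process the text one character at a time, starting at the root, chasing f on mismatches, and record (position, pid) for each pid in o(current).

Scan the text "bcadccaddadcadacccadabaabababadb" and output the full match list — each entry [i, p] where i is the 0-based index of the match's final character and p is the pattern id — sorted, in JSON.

Build automaton:
Trie (insert patterns):
  0='ε' goto a→1 b→5
  1='a' goto b→4 c→9 d→2
  2='ad' goto a→3  [P5 ends]
  3='ada' goto ·  [P0 ends]
  4='ab' goto ·  [P1 ends]
  5='b' goto a→10 c→6
  6='bc' goto a→7
  7='bca' goto d→8
  8='bcad' goto ·  [P2 ends]
  9='ac' goto ·  [P3 ends]
  10='ba' goto d→11
  11='bad' goto ·  [P4 ends]

BFS fail/out derivation:
  n1('a'): parent n0 fail=0; on 'a' 0 → fail=0;  out ∅∪∅=∅
  n5('b'): parent n0 fail=0; on 'b' 0 → fail=0;  out ∅∪∅=∅
  n2('ad'): parent n1 fail=0; on 'd' 0 → fail=0;  out {5}∪∅={5}
  n4('ab'): parent n1 fail=0; on 'b' 0 → fail=5;  out {1}∪∅={1}
  n6('bc'): parent n5 fail=0; on 'c' 0 → fail=0;  out ∅∪∅=∅
  n9('ac'): parent n1 fail=0; on 'c' 0 → fail=0;  out {3}∪∅={3}
  n10('ba'): parent n5 fail=0; on 'a' 0 → fail=1;  out ∅∪∅=∅
  n3('ada'): parent n2 fail=0; on 'a' 0 → fail=1;  out {0}∪∅={0}
  n7('bca'): parent n6 fail=0; on 'a' 0 → fail=1;  out ∅∪∅=∅
  n11('bad'): parent n10 fail=1; on 'd' 1 → fail=2;  out {4}∪{5}={4,5}
  n8('bcad'): parent n7 fail=1; on 'd' 1 → fail=2;  out {2}∪{5}={2,5}

Scan:
[0] read 'b'  n0⇒n5
[1] read 'c'  n5⇒n6
[2] read 'a'  n6⇒n7
[3] read 'd'  n7⇒n8  ** P2@[0:3],P5@[2:3]
[4] read 'c'  n8⇒n0 (via fail)
[5] read 'c'  n0⇒n0
[6] read 'a'  n0⇒n1
[7] read 'd'  n1⇒n2  ** P5@[6:7]
[8] read 'd'  n2⇒n0 (via fail)
[9] read 'a'  n0⇒n1
[10] read 'd'  n1⇒n2  ** P5@[9:10]
[11] read 'c'  n2⇒n0 (via fail)
[12] read 'a'  n0⇒n1
[13] read 'd'  n1⇒n2  ** P5@[12:13]
[14] read 'a'  n2⇒n3  ** P0@[12:14]
[15] read 'c'  n3⇒n9 (via fail)  ** P3@[14:15]
[16] read 'c'  n9⇒n0 (via fail)
[17] read 'c'  n0⇒n0
[18] read 'a'  n0⇒n1
[19] read 'd'  n1⇒n2  ** P5@[18:19]
[20] read 'a'  n2⇒n3  ** P0@[18:20]
[21] read 'b'  n3⇒n4 (via fail)  ** P1@[20:21]
[22] read 'a'  n4⇒n10 (via fail)
[23] read 'a'  n10⇒n1 (via fail)
[24] read 'b'  n1⇒n4  ** P1@[23:24]
[25] read 'a'  n4⇒n10 (via fail)
[26] read 'b'  n10⇒n4 (via fail)  ** P1@[25:26]
[27] read 'a'  n4⇒n10 (via fail)
[28] read 'b'  n10⇒n4 (via fail)  ** P1@[27:28]
[29] read 'a'  n4⇒n10 (via fail)
[30] read 'd'  n10⇒n11  ** P4@[28:30],P5@[29:30]
[31] read 'b'  n11⇒n5 (via fail)

All matches (sorted): [[3,2],[3,5],[7,5],[10,5],[13,5],[14,0],[15,3],[19,5],[20,0],[21,1],[24,1],[26,1],[28,1],[30,4],[30,5]]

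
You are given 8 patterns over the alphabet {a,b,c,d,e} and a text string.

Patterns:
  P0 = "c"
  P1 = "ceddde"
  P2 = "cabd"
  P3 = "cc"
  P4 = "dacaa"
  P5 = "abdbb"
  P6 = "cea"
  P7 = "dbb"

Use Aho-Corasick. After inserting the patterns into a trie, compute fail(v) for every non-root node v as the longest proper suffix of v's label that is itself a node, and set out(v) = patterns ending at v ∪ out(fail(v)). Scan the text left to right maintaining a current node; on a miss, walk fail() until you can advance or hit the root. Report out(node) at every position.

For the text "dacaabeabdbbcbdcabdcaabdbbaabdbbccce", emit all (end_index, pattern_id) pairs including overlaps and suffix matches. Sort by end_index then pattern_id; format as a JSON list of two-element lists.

Build:
Trie (insert patterns):
  0='ε' goto a→16 c→1 d→11
  1='c' goto a→7 c→10 e→2  [P0 ends]
  2='ce' goto a→21 d→3
  3='ced' goto d→4
  4='cedd' goto d→5
  5='ceddd' goto e→6
  6='ceddde' goto ·  [P1 ends]
  7='ca' goto b→8
  8='cab' goto d→9
  9='cabd' goto ·  [P2 ends]
  10='cc' goto ·  [P3 ends]
  11='d' goto a→12 b→22
  12='da' goto c→13
  13='dac' goto a→14
  14='daca' goto a→15
  15='dacaa' goto ·  [P4 ends]
  16='a' goto b→17
  17='ab' goto d→18
  18='abd' goto b→19
  19='abdb' goto b→20
  20='abdbb' goto ·  [P5 ends]
  21='cea' goto ·  [P6 ends]
  22='db' goto b→23
  23='dbb' goto ·  [P7 ends]

BFS fail/out derivation:
  fail(1) 'c': from fail(0)=0 chase 'c': 0 ⇒ 0;  out={0}∪out(0)={0}
  fail(11) 'd': from fail(0)=0 chase 'd': 0 ⇒ 0;  out=∅∪out(0)=∅
  fail(16) 'a': from fail(0)=0 chase 'a': 0 ⇒ 0;  out=∅∪out(0)=∅
  fail(2) 'ce': from fail(1)=0 chase 'e': 0 ⇒ 0;  out=∅∪out(0)=∅
  fail(7) 'ca': from fail(1)=0 chase 'a': 0 ⇒ 16;  out=∅∪out(16)=∅
  fail(10) 'cc': from fail(1)=0 chase 'c': 0 ⇒ 1;  out={3}∪out(1)={0,3}
  fail(12) 'da': from fail(11)=0 chase 'a': 0 ⇒ 16;  out=∅∪out(16)=∅
  fail(17) 'ab': from fail(16)=0 chase 'b': 0 ⇒ 0;  out=∅∪out(0)=∅
  fail(22) 'db': from fail(11)=0 chase 'b': 0 ⇒ 0;  out=∅∪out(0)=∅
  fail(3) 'ced': from fail(2)=0 chase 'd': 0 ⇒ 11;  out=∅∪out(11)=∅
  fail(8) 'cab': from fail(7)=16 chase 'b': 16 ⇒ 17;  out=∅∪out(17)=∅
  fail(13) 'dac': from fail(12)=16 chase 'c': 16→0 ⇒ 1;  out=∅∪out(1)={0}
  fail(18) 'abd': from fail(17)=0 chase 'd': 0 ⇒ 11;  out=∅∪out(11)=∅
  fail(21) 'cea': from fail(2)=0 chase 'a': 0 ⇒ 16;  out={6}∪out(16)={6}
  fail(23) 'dbb': from fail(22)=0 chase 'b': 0 ⇒ 0;  out={7}∪out(0)={7}
  fail(4) 'cedd': from fail(3)=11 chase 'd': 11→0 ⇒ 11;  out=∅∪out(11)=∅
  fail(9) 'cabd': from fail(8)=17 chase 'd': 17 ⇒ 18;  out={2}∪out(18)={2}
  fail(14) 'daca': from fail(13)=1 chase 'a': 1 ⇒ 7;  out=∅∪out(7)=∅
  fail(19) 'abdb': from fail(18)=11 chase 'b': 11 ⇒ 22;  out=∅∪out(22)=∅
  fail(5) 'ceddd': from fail(4)=11 chase 'd': 11→0 ⇒ 11;  out=∅∪out(11)=∅
  fail(15) 'dacaa': from fail(14)=7 chase 'a': 7→16→0 ⇒ 16;  out={4}∪out(16)={4}
  fail(20) 'abdbb': from fail(19)=22 chase 'b': 22 ⇒ 23;  out={5}∪out(23)={5,7}
  fail(6) 'ceddde': from fail(5)=11 chase 'e': 11→0 ⇒ 0;  out={1}∪out(0)={1}

Scan:
i=0 'd': node 0→11
i=1 'a': node 11→12
i=2 'c': node 12→13  ** P0@[2:2]
i=3 'a': node 13→14
i=4 'a': node 14→15  ** P4@[0:4]
i=5 'b': node 15→17 (via fail)
i=6 'e': node 17→0 (via fail)
i=7 'a': node 0→16
i=8 'b': node 16→17
i=9 'd': node 17→18
i=10 'b': node 18→19
i=11 'b': node 19→20  ** P5@[7:11],P7@[9:11]
i=12 'c': node 20→1 (via fail)  ** P0@[12:12]
i=13 'b': node 1→0 (via fail)
i=14 'd': node 0→11
i=15 'c': node 11→1 (via fail)  ** P0@[15:15]
i=16 'a': node 1→7
i=17 'b': node 7→8
i=18 'd': node 8→9  ** P2@[15:18]
i=19 'c': node 9→1 (via fail)  ** P0@[19:19]
i=20 'a': node 1→7
i=21 'a': node 7→16 (via fail)
i=22 'b': node 16→17
i=23 'd': node 17→18
i=24 'b': node 18→19
i=25 'b': node 19→20  ** P5@[21:25],P7@[23:25]
i=26 'a': node 20→16 (via fail)
i=27 'a': node 16→16 (via fail)
i=28 'b': node 16→17
i=29 'd': node 17→18
i=30 'b': node 18→19
i=31 'b': node 19→20  ** P5@[27:31],P7@[29:31]
i=32 'c': node 20→1 (via fail)  ** P0@[32:32]
i=33 'c': node 1→10  ** P0@[33:33],P3@[32:33]
i=34 'c': node 10→10 (via fail)  ** P0@[34:34],P3@[33:34]
i=35 'e': node 10→2 (via fail)

Result: [[2,0],[4,4],[11,5],[11,7],[12,0],[15,0],[18,2],[19,0],[25,5],[25,7],[31,5],[31,7],[32,0],[33,0],[33,3],[34,0],[34,3]]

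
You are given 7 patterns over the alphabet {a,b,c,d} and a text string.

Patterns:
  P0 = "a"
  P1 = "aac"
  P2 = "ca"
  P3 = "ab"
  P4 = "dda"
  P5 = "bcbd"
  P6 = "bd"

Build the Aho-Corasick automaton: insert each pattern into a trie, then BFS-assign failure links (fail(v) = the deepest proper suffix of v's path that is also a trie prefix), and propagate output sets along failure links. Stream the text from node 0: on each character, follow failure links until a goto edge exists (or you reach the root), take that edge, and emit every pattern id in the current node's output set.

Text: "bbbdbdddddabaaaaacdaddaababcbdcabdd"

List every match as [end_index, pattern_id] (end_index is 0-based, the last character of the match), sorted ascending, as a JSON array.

Construct AC machine:
Trie nodes:
  n0 'ε': a→1 b→10 c→4 d→7
  n1 'a': a→2 b→6  [P0 ends]
  n2 'aa': c→3
  n3 'aac': ·  [P1 ends]
  n4 'c': a→5
  n5 'ca': ·  [P2 ends]
  n6 'ab': ·  [P3 ends]
  n7 'd': d→8
  n8 'dd': a→9
  n9 'dda': ·  [P4 ends]
  n10 'b': c→11 d→14
  n11 'bc': b→12
  n12 'bcb': d→13
  n13 'bcbd': ·  [P5 ends]
  n14 'bd': ·  [P6 ends]

BFS fail/out derivation:
  n1('a'): parent n0 fail=0; on 'a' 0 → fail=0;  out {0}∪∅={0}
  n4('c'): parent n0 fail=0; on 'c' 0 → fail=0;  out ∅∪∅=∅
  n7('d'): parent n0 fail=0; on 'd' 0 → fail=0;  out ∅∪∅=∅
  n10('b'): parent n0 fail=0; on 'b' 0 → fail=0;  out ∅∪∅=∅
  n2('aa'): parent n1 fail=0; on 'a' 0 → fail=1;  out ∅∪{0}={0}
  n5('ca'): parent n4 fail=0; on 'a' 0 → fail=1;  out {2}∪{0}={0,2}
  n6('ab'): parent n1 fail=0; on 'b' 0 → fail=10;  out {3}∪∅={3}
  n8('dd'): parent n7 fail=0; on 'd' 0 → fail=7;  out ∅∪∅=∅
  n11('bc'): parent n10 fail=0; on 'c' 0 → fail=4;  out ∅∪∅=∅
  n14('bd'): parent n10 fail=0; on 'd' 0 → fail=7;  out {6}∪∅={6}
  n3('aac'): parent n2 fail=1; on 'c' 1→0 → fail=4;  out {1}∪∅={1}
  n9('dda'): parent n8 fail=7; on 'a' 7→0 → fail=1;  out {4}∪{0}={0,4}
  n12('bcb'): parent n11 fail=4; on 'b' 4→0 → fail=10;  out ∅∪∅=∅
  n13('bcbd'): parent n12 fail=10; on 'd' 10 → fail=14;  out {5}∪{6}={5,6}

Scan:
pos 0 'b': at 10
pos 1 'b': at 10 ·f
pos 2 'b': at 10 ·f
pos 3 'd': at 14  → match P6@[2:3]
pos 4 'b': at 10 ·f
pos 5 'd': at 14  → match P6@[4:5]
pos 6 'd': at 8 ·f
pos 7 'd': at 8 ·f
pos 8 'd': at 8 ·f
pos 9 'd': at 8 ·f
pos 10 'a': at 9  → match P0@[10:10],P4@[8:10]
pos 11 'b': at 6 ·f  → match P3@[10:11]
pos 12 'a': at 1 ·f  → match P0@[12:12]
pos 13 'a': at 2  → match P0@[13:13]
pos 14 'a': at 2 ·f  → match P0@[14:14]
pos 15 'a': at 2 ·f  → match P0@[15:15]
pos 16 'a': at 2 ·f  → match P0@[16:16]
pos 17 'c': at 3  → match P1@[15:17]
pos 18 'd': at 7 ·f
pos 19 'a': at 1 ·f  → match P0@[19:19]
pos 20 'd': at 7 ·f
pos 21 'd': at 8
pos 22 'a': at 9  → match P0@[22:22],P4@[20:22]
pos 23 'a': at 2 ·f  → match P0@[23:23]
pos 24 'b': at 6 ·f  → match P3@[23:24]
pos 25 'a': at 1 ·f  → match P0@[25:25]
pos 26 'b': at 6  → match P3@[25:26]
pos 27 'c': at 11 ·f
pos 28 'b': at 12
pos 29 'd': at 13  → match P5@[26:29],P6@[28:29]
pos 30 'c': at 4 ·f
pos 31 'a': at 5  → match P0@[31:31],P2@[30:31]
pos 32 'b': at 6 ·f  → match P3@[31:32]
pos 33 'd': at 14 ·f  → match P6@[32:33]
pos 34 'd': at 8 ·f

Matches: [[3,6],[5,6],[10,0],[10,4],[11,3],[12,0],[13,0],[14,0],[15,0],[16,0],[17,1],[19,0],[22,0],[22,4],[23,0],[24,3],[25,0],[26,3],[29,5],[29,6],[31,0],[31,2],[32,3],[33,6]]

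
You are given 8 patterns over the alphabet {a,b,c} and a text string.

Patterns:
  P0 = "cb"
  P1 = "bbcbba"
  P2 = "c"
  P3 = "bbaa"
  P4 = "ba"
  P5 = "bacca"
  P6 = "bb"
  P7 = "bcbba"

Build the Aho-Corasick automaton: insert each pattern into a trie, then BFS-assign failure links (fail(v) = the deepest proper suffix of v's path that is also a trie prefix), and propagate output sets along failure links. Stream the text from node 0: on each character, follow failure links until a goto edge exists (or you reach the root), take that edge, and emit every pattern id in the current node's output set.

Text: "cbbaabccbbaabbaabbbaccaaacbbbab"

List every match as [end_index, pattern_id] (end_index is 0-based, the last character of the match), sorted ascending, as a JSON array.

Build automaton:
Trie nodes:
  n0 'ε': b→3 c→1
  n1 'c': b→2  [P2 ends]
  n2 'cb': ·  [P0 ends]
  n3 'b': a→11 b→4 c→15
  n4 'bb': a→9 c→5  [P6 ends]
  n5 'bbc': b→6
  n6 'bbcb': b→7
  n7 'bbcbb': a→8
  n8 'bbcbba': ·  [P1 ends]
  n9 'bba': a→10
  n10 'bbaa': ·  [P3 ends]
  n11 'ba': c→12  [P4 ends]
  n12 'bac': c→13
  n13 'bacc': a→14
  n14 'bacca': ·  [P5 ends]
  n15 'bc': b→16
  n16 'bcb': b→17
  n17 'bcbb': a→18
  n18 'bcbba': ·  [P7 ends]

BFS fail/out derivation:
  n1('c'): parent n0 fail=0; on 'c' 0 → fail=0;  out {2}∪∅={2}
  n3('b'): parent n0 fail=0; on 'b' 0 → fail=0;  out ∅∪∅=∅
  n2('cb'): parent n1 fail=0; on 'b' 0 → fail=3;  out {0}∪∅={0}
  n4('bb'): parent n3 fail=0; on 'b' 0 → fail=3;  out {6}∪∅={6}
  n11('ba'): parent n3 fail=0; on 'a' 0 → fail=0;  out {4}∪∅={4}
  n15('bc'): parent n3 fail=0; on 'c' 0 → fail=1;  out ∅∪{2}={2}
  n5('bbc'): parent n4 fail=3; on 'c' 3 → fail=15;  out ∅∪{2}={2}
  n9('bba'): parent n4 fail=3; on 'a' 3 → fail=11;  out ∅∪{4}={4}
  n12('bac'): parent n11 fail=0; on 'c' 0 → fail=1;  out ∅∪{2}={2}
  n16('bcb'): parent n15 fail=1; on 'b' 1 → fail=2;  out ∅∪{0}={0}
  n6('bbcb'): parent n5 fail=15; on 'b' 15 → fail=16;  out ∅∪{0}={0}
  n10('bbaa'): parent n9 fail=11; on 'a' 11→0 → fail=0;  out {3}∪∅={3}
  n13('bacc'): parent n12 fail=1; on 'c' 1→0 → fail=1;  out ∅∪{2}={2}
  n17('bcbb'): parent n16 fail=2; on 'b' 2→3 → fail=4;  out ∅∪{6}={6}
  n7('bbcbb'): parent n6 fail=16; on 'b' 16 → fail=17;  out ∅∪{6}={6}
  n14('bacca'): parent n13 fail=1; on 'a' 1→0 → fail=0;  out {5}∪∅={5}
  n18('bcbba'): parent n17 fail=4; on 'a' 4 → fail=9;  out {7}∪{4}={4,7}
  n8('bbcbba'): parent n7 fail=17; on 'a' 17 → fail=18;  out {1}∪{4,7}={1,4,7}

Text stream:
[0] read 'c'  n0⇒n1  emit P2@[0:0]
[1] read 'b'  n1⇒n2  emit P0@[0:1]
[2] read 'b'  n2⇒n4 ·f  emit P6@[1:2]
[3] read 'a'  n4⇒n9  emit P4@[2:3]
[4] read 'a'  n9⇒n10  emit P3@[1:4]
[5] read 'b'  n10⇒n3 ·f
[6] read 'c'  n3⇒n15  emit P2@[6:6]
[7] read 'c'  n15⇒n1 ·f  emit P2@[7:7]
[8] read 'b'  n1⇒n2  emit P0@[7:8]
[9] read 'b'  n2⇒n4 ·f  emit P6@[8:9]
[10] read 'a'  n4⇒n9  emit P4@[9:10]
[11] read 'a'  n9⇒n10  emit P3@[8:11]
[12] read 'b'  n10⇒n3 ·f
[13] read 'b'  n3⇒n4  emit P6@[12:13]
[14] read 'a'  n4⇒n9  emit P4@[13:14]
[15] read 'a'  n9⇒n10  emit P3@[12:15]
[16] read 'b'  n10⇒n3 ·f
[17] read 'b'  n3⇒n4  emit P6@[16:17]
[18] read 'b'  n4⇒n4 ·f  emit P6@[17:18]
[19] read 'a'  n4⇒n9  emit P4@[18:19]
[20] read 'c'  n9⇒n12 ·f  emit P2@[20:20]
[21] read 'c'  n12⇒n13  emit P2@[21:21]
[22] read 'a'  n13⇒n14  emit P5@[18:22]
[23] read 'a'  n14⇒n0 ·f
[24] read 'a'  n0⇒n0
[25] read 'c'  n0⇒n1  emit P2@[25:25]
[26] read 'b'  n1⇒n2  emit P0@[25:26]
[27] read 'b'  n2⇒n4 ·f  emit P6@[26:27]
[28] read 'b'  n4⇒n4 ·f  emit P6@[27:28]
[29] read 'a'  n4⇒n9  emit P4@[28:29]
[30] read 'b'  n9⇒n3 ·f

All matches (sorted): [[0,2],[1,0],[2,6],[3,4],[4,3],[6,2],[7,2],[8,0],[9,6],[10,4],[11,3],[13,6],[14,4],[15,3],[17,6],[18,6],[19,4],[20,2],[21,2],[22,5],[25,2],[26,0],[27,6],[28,6],[29,4]]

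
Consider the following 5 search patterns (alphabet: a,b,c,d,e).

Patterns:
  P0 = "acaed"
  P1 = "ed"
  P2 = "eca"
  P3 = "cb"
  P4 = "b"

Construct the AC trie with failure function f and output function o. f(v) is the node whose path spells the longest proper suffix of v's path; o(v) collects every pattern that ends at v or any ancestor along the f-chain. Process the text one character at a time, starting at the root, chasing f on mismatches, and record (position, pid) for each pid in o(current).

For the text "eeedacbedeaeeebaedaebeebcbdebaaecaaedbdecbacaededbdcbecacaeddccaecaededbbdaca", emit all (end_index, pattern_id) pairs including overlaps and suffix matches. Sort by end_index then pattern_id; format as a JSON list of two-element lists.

Construct AC machine:
Trie (insert patterns):
  n0 'ε': a→1 b→12 c→10 e→6
  n1 'a': c→2
  n2 'ac': a→3
  n3 'aca': e→4
  n4 'acae': d→5
  n5 'acaed': ·  ←P0
  n6 'e': c→8 d→7
  n7 'ed': ·  ←P1
  n8 'ec': a→9
  n9 'eca': ·  ←P2
  n10 'c': b→11
  n11 'cb': ·  ←P3
  n12 'b': ·  ←P4

Failure links (BFS by depth):
  n1('a'): parent n0 fail=0; on 'a' 0 → fail=0;  out ∅∪∅=∅
  n6('e'): parent n0 fail=0; on 'e' 0 → fail=0;  out ∅∪∅=∅
  n10('c'): parent n0 fail=0; on 'c' 0 → fail=0;  out ∅∪∅=∅
  n12('b'): parent n0 fail=0; on 'b' 0 → fail=0;  out {4}∪∅={4}
  n2('ac'): parent n1 fail=0; on 'c' 0 → fail=10;  out ∅∪∅=∅
  n7('ed'): parent n6 fail=0; on 'd' 0 → fail=0;  out {1}∪∅={1}
  n8('ec'): parent n6 fail=0; on 'c' 0 → fail=10;  out ∅∪∅=∅
  n11('cb'): parent n10 fail=0; on 'b' 0 → fail=12;  out {3}∪{4}={3,4}
  n3('aca'): parent n2 fail=10; on 'a' 10→0 → fail=1;  out ∅∪∅=∅
  n9('eca'): parent n8 fail=10; on 'a' 10→0 → fail=1;  out {2}∪∅={2}
  n4('acae'): parent n3 fail=1; on 'e' 1→0 → fail=6;  out ∅∪∅=∅
  n5('acaed'): parent n4 fail=6; on 'd' 6 → fail=7;  out {0}∪{1}={0,1}

Text stream:
pos 0 'e': at 6
pos 1 'e': at 6 ·f
pos 2 'e': at 6 ·f
pos 3 'd': at 7  ** P1@[2:3]
pos 4 'a': at 1 ·f
pos 5 'c': at 2
pos 6 'b': at 11 ·f  ** P3@[5:6],P4@[6:6]
pos 7 'e': at 6 ·f
pos 8 'd': at 7  ** P1@[7:8]
pos 9 'e': at 6 ·f
pos 10 'a': at 1 ·f
pos 11 'e': at 6 ·f
pos 12 'e': at 6 ·f
pos 13 'e': at 6 ·f
pos 14 'b': at 12 ·f  ** P4@[14:14]
pos 15 'a': at 1 ·f
pos 16 'e': at 6 ·f
pos 17 'd': at 7  ** P1@[16:17]
pos 18 'a': at 1 ·f
pos 19 'e': at 6 ·f
pos 20 'b': at 12 ·f  ** P4@[20:20]
pos 21 'e': at 6 ·f
pos 22 'e': at 6 ·f
pos 23 'b': at 12 ·f  ** P4@[23:23]
pos 24 'c': at 10 ·f
pos 25 'b': at 11  ** P3@[24:25],P4@[25:25]
pos 26 'd': at 0 ·f
pos 27 'e': at 6
pos 28 'b': at 12 ·f  ** P4@[28:28]
pos 29 'a': at 1 ·f
pos 30 'a': at 1 ·f
pos 31 'e': at 6 ·f
pos 32 'c': at 8
pos 33 'a': at 9  ** P2@[31:33]
pos 34 'a': at 1 ·f
pos 35 'e': at 6 ·f
pos 36 'd': at 7  ** P1@[35:36]
pos 37 'b': at 12 ·f  ** P4@[37:37]
pos 38 'd': at 0 ·f
pos 39 'e': at 6
pos 40 'c': at 8
pos 41 'b': at 11 ·f  ** P3@[40:41],P4@[41:41]
pos 42 'a': at 1 ·f
pos 43 'c': at 2
pos 44 'a': at 3
pos 45 'e': at 4
pos 46 'd': at 5  ** P0@[42:46],P1@[45:46]
pos 47 'e': at 6 ·f
pos 48 'd': at 7  ** P1@[47:48]
pos 49 'b': at 12 ·f  ** P4@[49:49]
pos 50 'd': at 0 ·f
pos 51 'c': at 10
pos 52 'b': at 11  ** P3@[51:52],P4@[52:52]
pos 53 'e': at 6 ·f
pos 54 'c': at 8
pos 55 'a': at 9  ** P2@[53:55]
pos 56 'c': at 2 ·f
pos 57 'a': at 3
pos 58 'e': at 4
pos 59 'd': at 5  ** P0@[55:59],P1@[58:59]
pos 60 'd': at 0 ·f
pos 61 'c': at 10
pos 62 'c': at 10 ·f
pos 63 'a': at 1 ·f
pos 64 'e': at 6 ·f
pos 65 'c': at 8
pos 66 'a': at 9  ** P2@[64:66]
pos 67 'e': at 6 ·f
pos 68 'd': at 7  ** P1@[67:68]
pos 69 'e': at 6 ·f
pos 70 'd': at 7  ** P1@[69:70]
pos 71 'b': at 12 ·f  ** P4@[71:71]
pos 72 'b': at 12 ·f  ** P4@[72:72]
pos 73 'd': at 0 ·f
pos 74 'a': at 1
pos 75 'c': at 2
pos 76 'a': at 3

Matches: [[3,1],[6,3],[6,4],[8,1],[14,4],[17,1],[20,4],[23,4],[25,3],[25,4],[28,4],[33,2],[36,1],[37,4],[41,3],[41,4],[46,0],[46,1],[48,1],[49,4],[52,3],[52,4],[55,2],[59,0],[59,1],[66,2],[68,1],[70,1],[71,4],[72,4]]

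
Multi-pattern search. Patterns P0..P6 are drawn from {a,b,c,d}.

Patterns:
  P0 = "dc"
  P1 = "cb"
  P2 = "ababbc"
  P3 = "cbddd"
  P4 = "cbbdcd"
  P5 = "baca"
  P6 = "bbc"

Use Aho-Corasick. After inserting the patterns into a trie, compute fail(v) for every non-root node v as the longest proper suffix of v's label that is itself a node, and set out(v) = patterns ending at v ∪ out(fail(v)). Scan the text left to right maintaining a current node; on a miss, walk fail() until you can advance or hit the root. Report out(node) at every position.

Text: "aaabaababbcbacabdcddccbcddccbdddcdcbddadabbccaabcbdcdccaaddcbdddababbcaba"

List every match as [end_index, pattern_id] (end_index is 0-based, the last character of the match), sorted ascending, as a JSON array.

Construct AC machine:
Trie (insert patterns):
  0='ε' goto a→5 b→18 c→3 d→1
  1='d' goto c→2
  2='dc' goto ·  ←P0
  3='c' goto b→4
  4='cb' goto b→14 d→11  ←P1
  5='a' goto b→6
  6='ab' goto a→7
  7='aba' goto b→8
  8='abab' goto b→9
  9='ababb' goto c→10
  10='ababbc' goto ·  ←P2
  11='cbd' goto d→12
  12='cbdd' goto d→13
  13='cbddd' goto ·  ←P3
  14='cbb' goto d→15
  15='cbbd' goto c→16
  16='cbbdc' goto d→17
  17='cbbdcd' goto ·  ←P4
  18='b' goto a→19 b→22
  19='ba' goto c→20
  20='bac' goto a→21
  21='baca' goto ·  ←P5
  22='bb' goto c→23
  23='bbc' goto ·  ←P6

BFS fail/out derivation:
  fail(1) 'd': from fail(0)=0 chase 'd': 0 ⇒ 0;  out=∅∪out(0)=∅
  fail(3) 'c': from fail(0)=0 chase 'c': 0 ⇒ 0;  out=∅∪out(0)=∅
  fail(5) 'a': from fail(0)=0 chase 'a': 0 ⇒ 0;  out=∅∪out(0)=∅
  fail(18) 'b': from fail(0)=0 chase 'b': 0 ⇒ 0;  out=∅∪out(0)=∅
  fail(2) 'dc': from fail(1)=0 chase 'c': 0 ⇒ 3;  out={0}∪out(3)={0}
  fail(4) 'cb': from fail(3)=0 chase 'b': 0 ⇒ 18;  out={1}∪out(18)={1}
  fail(6) 'ab': from fail(5)=0 chase 'b': 0 ⇒ 18;  out=∅∪out(18)=∅
  fail(19) 'ba': from fail(18)=0 chase 'a': 0 ⇒ 5;  out=∅∪out(5)=∅
  fail(22) 'bb': from fail(18)=0 chase 'b': 0 ⇒ 18;  out=∅∪out(18)=∅
  fail(7) 'aba': from fail(6)=18 chase 'a': 18 ⇒ 19;  out=∅∪out(19)=∅
  fail(11) 'cbd': from fail(4)=18 chase 'd': 18→0 ⇒ 1;  out=∅∪out(1)=∅
  fail(14) 'cbb': from fail(4)=18 chase 'b': 18 ⇒ 22;  out=∅∪out(22)=∅
  fail(20) 'bac': from fail(19)=5 chase 'c': 5→0 ⇒ 3;  out=∅∪out(3)=∅
  fail(23) 'bbc': from fail(22)=18 chase 'c': 18→0 ⇒ 3;  out={6}∪out(3)={6}
  fail(8) 'abab': from fail(7)=19 chase 'b': 19→5 ⇒ 6;  out=∅∪out(6)=∅
  fail(12) 'cbdd': from fail(11)=1 chase 'd': 1→0 ⇒ 1;  out=∅∪out(1)=∅
  fail(15) 'cbbd': from fail(14)=22 chase 'd': 22→18→0 ⇒ 1;  out=∅∪out(1)=∅
  fail(21) 'baca': from fail(20)=3 chase 'a': 3→0 ⇒ 5;  out={5}∪out(5)={5}
  fail(9) 'ababb': from fail(8)=6 chase 'b': 6→18 ⇒ 22;  out=∅∪out(22)=∅
  fail(13) 'cbddd': from fail(12)=1 chase 'd': 1→0 ⇒ 1;  out={3}∪out(1)={3}
  fail(16) 'cbbdc': from fail(15)=1 chase 'c': 1 ⇒ 2;  out=∅∪out(2)={0}
  fail(10) 'ababbc': from fail(9)=22 chase 'c': 22 ⇒ 23;  out={2}∪out(23)={2,6}
  fail(17) 'cbbdcd': from fail(16)=2 chase 'd': 2→3→0 ⇒ 1;  out={4}∪out(1)={4}

Run:
pos 0 'a': at 5
pos 1 'a': at 5 (via fail)
pos 2 'a': at 5 (via fail)
pos 3 'b': at 6
pos 4 'a': at 7
pos 5 'a': at 5 (via fail)
pos 6 'b': at 6
pos 7 'a': at 7
pos 8 'b': at 8
pos 9 'b': at 9
pos 10 'c': at 10  emit P2@[5:10],P6@[8:10]
pos 11 'b': at 4 (via fail)  emit P1@[10:11]
pos 12 'a': at 19 (via fail)
pos 13 'c': at 20
pos 14 'a': at 21  emit P5@[11:14]
pos 15 'b': at 6 (via fail)
pos 16 'd': at 1 (via fail)
pos 17 'c': at 2  emit P0@[16:17]
pos 18 'd': at 1 (via fail)
pos 19 'd': at 1 (via fail)
pos 20 'c': at 2  emit P0@[19:20]
pos 21 'c': at 3 (via fail)
pos 22 'b': at 4  emit P1@[21:22]
pos 23 'c': at 3 (via fail)
pos 24 'd': at 1 (via fail)
pos 25 'd': at 1 (via fail)
pos 26 'c': at 2  emit P0@[25:26]
pos 27 'c': at 3 (via fail)
pos 28 'b': at 4  emit P1@[27:28]
pos 29 'd': at 11
pos 30 'd': at 12
pos 31 'd': at 13  emit P3@[27:31]
pos 32 'c': at 2 (via fail)  emit P0@[31:32]
pos 33 'd': at 1 (via fail)
pos 34 'c': at 2  emit P0@[33:34]
pos 35 'b': at 4 (via fail)  emit P1@[34:35]
pos 36 'd': at 11
pos 37 'd': at 12
pos 38 'a': at 5 (via fail)
pos 39 'd': at 1 (via fail)
pos 40 'a': at 5 (via fail)
pos 41 'b': at 6
pos 42 'b': at 22 (via fail)
pos 43 'c': at 23  emit P6@[41:43]
pos 44 'c': at 3 (via fail)
pos 45 'a': at 5 (via fail)
pos 46 'a': at 5 (via fail)
pos 47 'b': at 6
pos 48 'c': at 3 (via fail)
pos 49 'b': at 4  emit P1@[48:49]
pos 50 'd': at 11
pos 51 'c': at 2 (via fail)  emit P0@[50:51]
pos 52 'd': at 1 (via fail)
pos 53 'c': at 2  emit P0@[52:53]
pos 54 'c': at 3 (via fail)
pos 55 'a': at 5 (via fail)
pos 56 'a': at 5 (via fail)
pos 57 'd': at 1 (via fail)
pos 58 'd': at 1 (via fail)
pos 59 'c': at 2  emit P0@[58:59]
pos 60 'b': at 4 (via fail)  emit P1@[59:60]
pos 61 'd': at 11
pos 62 'd': at 12
pos 63 'd': at 13  emit P3@[59:63]
pos 64 'a': at 5 (via fail)
pos 65 'b': at 6
pos 66 'a': at 7
pos 67 'b': at 8
pos 68 'b': at 9
pos 69 'c': at 10  emit P2@[64:69],P6@[67:69]
pos 70 'a': at 5 (via fail)
pos 71 'b': at 6
pos 72 'a': at 7

Matches: [[10,2],[10,6],[11,1],[14,5],[17,0],[20,0],[22,1],[26,0],[28,1],[31,3],[32,0],[34,0],[35,1],[43,6],[49,1],[51,0],[53,0],[59,0],[60,1],[63,3],[69,2],[69,6]]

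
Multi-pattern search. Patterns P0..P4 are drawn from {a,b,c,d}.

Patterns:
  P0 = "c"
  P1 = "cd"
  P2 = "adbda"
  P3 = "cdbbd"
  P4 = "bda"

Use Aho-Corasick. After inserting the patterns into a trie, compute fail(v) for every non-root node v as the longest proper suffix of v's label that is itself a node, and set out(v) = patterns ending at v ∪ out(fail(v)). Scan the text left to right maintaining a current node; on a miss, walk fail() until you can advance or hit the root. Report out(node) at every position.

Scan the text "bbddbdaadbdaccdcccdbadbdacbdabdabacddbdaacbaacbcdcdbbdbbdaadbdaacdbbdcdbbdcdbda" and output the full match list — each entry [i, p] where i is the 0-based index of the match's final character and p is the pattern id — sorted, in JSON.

Build automaton:
Trie (insert patterns):
  0='ε' goto a→3 b→11 c→1
  1='c' goto d→2  ←P0
  2='cd' goto b→8  ←P1
  3='a' goto d→4
  4='ad' goto b→5
  5='adb' goto d→6
  6='adbd' goto a→7
  7='adbda' goto ·  ←P2
  8='cdb' goto b→9
  9='cdbb' goto d→10
  10='cdbbd' goto ·  ←P3
  11='b' goto d→12
  12='bd' goto a→13
  13='bda' goto ·  ←P4

Failure links (BFS by depth):
  n1('c'): parent n0 fail=0; on 'c' 0 → fail=0;  out {0}∪∅={0}
  n3('a'): parent n0 fail=0; on 'a' 0 → fail=0;  out ∅∪∅=∅
  n11('b'): parent n0 fail=0; on 'b' 0 → fail=0;  out ∅∪∅=∅
  n2('cd'): parent n1 fail=0; on 'd' 0 → fail=0;  out {1}∪∅={1}
  n4('ad'): parent n3 fail=0; on 'd' 0 → fail=0;  out ∅∪∅=∅
  n12('bd'): parent n11 fail=0; on 'd' 0 → fail=0;  out ∅∪∅=∅
  n5('adb'): parent n4 fail=0; on 'b' 0 → fail=11;  out ∅∪∅=∅
  n8('cdb'): parent n2 fail=0; on 'b' 0 → fail=11;  out ∅∪∅=∅
  n13('bda'): parent n12 fail=0; on 'a' 0 → fail=3;  out {4}∪∅={4}
  n6('adbd'): parent n5 fail=11; on 'd' 11 → fail=12;  out ∅∪∅=∅
  n9('cdbb'): parent n8 fail=11; on 'b' 11→0 → fail=11;  out ∅∪∅=∅
  n7('adbda'): parent n6 fail=12; on 'a' 12 → fail=13;  out {2}∪{4}={2,4}
  n10('cdbbd'): parent n9 fail=11; on 'd' 11 → fail=12;  out {3}∪∅={3}

Scan:
[0] read 'b'  n0⇒n11
[1] read 'b'  n11⇒n11 ·f
[2] read 'd'  n11⇒n12
[3] read 'd'  n12⇒n0 ·f
[4] read 'b'  n0⇒n11
[5] read 'd'  n11⇒n12
[6] read 'a'  n12⇒n13  emit P4@[4:6]
[7] read 'a'  n13⇒n3 ·f
[8] read 'd'  n3⇒n4
[9] read 'b'  n4⇒n5
[10] read 'd'  n5⇒n6
[11] read 'a'  n6⇒n7  emit P2@[7:11],P4@[9:11]
[12] read 'c'  n7⇒n1 ·f  emit P0@[12:12]
[13] read 'c'  n1⇒n1 ·f  emit P0@[13:13]
[14] read 'd'  n1⇒n2  emit P1@[13:14]
[15] read 'c'  n2⇒n1 ·f  emit P0@[15:15]
[16] read 'c'  n1⇒n1 ·f  emit P0@[16:16]
[17] read 'c'  n1⇒n1 ·f  emit P0@[17:17]
[18] read 'd'  n1⇒n2  emit P1@[17:18]
[19] read 'b'  n2⇒n8
[20] read 'a'  n8⇒n3 ·f
[21] read 'd'  n3⇒n4
[22] read 'b'  n4⇒n5
[23] read 'd'  n5⇒n6
[24] read 'a'  n6⇒n7  emit P2@[20:24],P4@[22:24]
[25] read 'c'  n7⇒n1 ·f  emit P0@[25:25]
[26] read 'b'  n1⇒n11 ·f
[27] read 'd'  n11⇒n12
[28] read 'a'  n12⇒n13  emit P4@[26:28]
[29] read 'b'  n13⇒n11 ·f
[30] read 'd'  n11⇒n12
[31] read 'a'  n12⇒n13  emit P4@[29:31]
[32] read 'b'  n13⇒n11 ·f
[33] read 'a'  n11⇒n3 ·f
[34] read 'c'  n3⇒n1 ·f  emit P0@[34:34]
[35] read 'd'  n1⇒n2  emit P1@[34:35]
[36] read 'd'  n2⇒n0 ·f
[37] read 'b'  n0⇒n11
[38] read 'd'  n11⇒n12
[39] read 'a'  n12⇒n13  emit P4@[37:39]
[40] read 'a'  n13⇒n3 ·f
[41] read 'c'  n3⇒n1 ·f  emit P0@[41:41]
[42] read 'b'  n1⇒n11 ·f
[43] read 'a'  n11⇒n3 ·f
[44] read 'a'  n3⇒n3 ·f
[45] read 'c'  n3⇒n1 ·f  emit P0@[45:45]
[46] read 'b'  n1⇒n11 ·f
[47] read 'c'  n11⇒n1 ·f  emit P0@[47:47]
[48] read 'd'  n1⇒n2  emit P1@[47:48]
[49] read 'c'  n2⇒n1 ·f  emit P0@[49:49]
[50] read 'd'  n1⇒n2  emit P1@[49:50]
[51] read 'b'  n2⇒n8
[52] read 'b'  n8⇒n9
[53] read 'd'  n9⇒n10  emit P3@[49:53]
[54] read 'b'  n10⇒n11 ·f
[55] read 'b'  n11⇒n11 ·f
[56] read 'd'  n11⇒n12
[57] read 'a'  n12⇒n13  emit P4@[55:57]
[58] read 'a'  n13⇒n3 ·f
[59] read 'd'  n3⇒n4
[60] read 'b'  n4⇒n5
[61] read 'd'  n5⇒n6
[62] read 'a'  n6⇒n7  emit P2@[58:62],P4@[60:62]
[63] read 'a'  n7⇒n3 ·f
[64] read 'c'  n3⇒n1 ·f  emit P0@[64:64]
[65] read 'd'  n1⇒n2  emit P1@[64:65]
[66] read 'b'  n2⇒n8
[67] read 'b'  n8⇒n9
[68] read 'd'  n9⇒n10  emit P3@[64:68]
[69] read 'c'  n10⇒n1 ·f  emit P0@[69:69]
[70] read 'd'  n1⇒n2  emit P1@[69:70]
[71] read 'b'  n2⇒n8
[72] read 'b'  n8⇒n9
[73] read 'd'  n9⇒n10  emit P3@[69:73]
[74] read 'c'  n10⇒n1 ·f  emit P0@[74:74]
[75] read 'd'  n1⇒n2  emit P1@[74:75]
[76] read 'b'  n2⇒n8
[77] read 'd'  n8⇒n12 ·f
[78] read 'a'  n12⇒n13  emit P4@[76:78]

Result: [[6,4],[11,2],[11,4],[12,0],[13,0],[14,1],[15,0],[16,0],[17,0],[18,1],[24,2],[24,4],[25,0],[28,4],[31,4],[34,0],[35,1],[39,4],[41,0],[45,0],[47,0],[48,1],[49,0],[50,1],[53,3],[57,4],[62,2],[62,4],[64,0],[65,1],[68,3],[69,0],[70,1],[73,3],[74,0],[75,1],[78,4]]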